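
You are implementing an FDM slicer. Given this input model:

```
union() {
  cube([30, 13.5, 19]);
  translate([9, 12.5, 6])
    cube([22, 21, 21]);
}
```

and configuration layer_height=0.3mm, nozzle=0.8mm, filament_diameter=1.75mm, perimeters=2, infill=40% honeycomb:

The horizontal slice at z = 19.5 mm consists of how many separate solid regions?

1

At z = 19.5 mm: the cube is not intersected at this z (z outside [0, 19]); the cube at (9, 12.5) is present — its section is the full 22×21 rectangle; Merging all regions: only the 22×21 cube at (9, 12.5) is present, so the union is just that shape — 1 connected region. The result has 1 disconnected region.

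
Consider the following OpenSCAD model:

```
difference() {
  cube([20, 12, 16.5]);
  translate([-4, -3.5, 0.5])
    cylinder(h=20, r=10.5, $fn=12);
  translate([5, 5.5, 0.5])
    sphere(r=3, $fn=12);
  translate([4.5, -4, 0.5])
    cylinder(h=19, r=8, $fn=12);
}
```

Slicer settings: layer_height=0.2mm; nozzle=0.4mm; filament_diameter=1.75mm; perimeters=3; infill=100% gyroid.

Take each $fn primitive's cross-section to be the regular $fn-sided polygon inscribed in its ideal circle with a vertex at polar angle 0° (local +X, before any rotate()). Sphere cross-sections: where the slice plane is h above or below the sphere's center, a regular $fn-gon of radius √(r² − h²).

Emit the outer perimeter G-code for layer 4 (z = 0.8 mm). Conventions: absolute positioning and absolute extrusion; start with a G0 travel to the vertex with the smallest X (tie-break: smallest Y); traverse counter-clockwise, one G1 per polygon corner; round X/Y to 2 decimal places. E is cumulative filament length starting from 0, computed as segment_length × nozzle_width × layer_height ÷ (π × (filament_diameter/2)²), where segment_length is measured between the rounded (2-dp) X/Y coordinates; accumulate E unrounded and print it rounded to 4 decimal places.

G0 X0.00 Y5.93 Z0.80
G1 X1.25 Y5.59 E0.0431
G1 X2.26 Y4.58 E0.0906
G1 X2.02 Y5.50 E0.1222
G1 X2.41 Y6.99 E0.1734
G1 X3.51 Y8.09 E0.2252
G1 X5.00 Y8.48 E0.2764
G1 X6.49 Y8.09 E0.3276
G1 X7.59 Y6.99 E0.3794
G1 X7.98 Y5.50 E0.4306
G1 X7.59 Y4.01 E0.4818
G1 X6.93 Y3.35 E0.5129
G1 X8.50 Y2.93 E0.5669
G1 X11.43 Y0.00 E0.7048
G1 X20.00 Y0.00 E0.9898
G1 X20.00 Y12.00 E1.3889
G1 X0.00 Y12.00 E2.0541
G1 X0.00 Y5.93 E2.2560

At z = 0.8 mm: the 20×12 cube contributes its full rectangle; the r=10.5 cylinder at (-4, -3.5) gives a regular 12-gon of circumradius 10.5 (constant along its height); the sphere at (5, 5.5): section is a regular 12-gon, circumradius = √(r²−h²) = √(3²−0.3²) = 2.985; the r=8 cylinder at (4.5, -4) gives a regular 12-gon of circumradius 8 (constant along its height); Subtracting the remaining from the first: starting from the 20×12 cube, the r=10.5 cylinder at (-4, -3.5) partially overlaps it — only the 21.72 mm² overlap (of its 330.75 mm²) is removed, clipping the outline; the r=3 sphere at (5, 5.5) partially overlaps it — only the 26.12 mm² overlap (of its 26.73 mm²) is removed, clipping the outline; the r=8 cylinder at (4.5, -4) partially overlaps it — only the 14.37 mm² overlap (of its 192.00 mm²) is removed, clipping the outline — 1 connected region. The outline is a single polygon with 17 vertices. Extrusion per mm of travel: 0.4 × 0.2 / (π × 0.875²) = 0.033260. Accumulating E over each segment gives final E = 2.2560.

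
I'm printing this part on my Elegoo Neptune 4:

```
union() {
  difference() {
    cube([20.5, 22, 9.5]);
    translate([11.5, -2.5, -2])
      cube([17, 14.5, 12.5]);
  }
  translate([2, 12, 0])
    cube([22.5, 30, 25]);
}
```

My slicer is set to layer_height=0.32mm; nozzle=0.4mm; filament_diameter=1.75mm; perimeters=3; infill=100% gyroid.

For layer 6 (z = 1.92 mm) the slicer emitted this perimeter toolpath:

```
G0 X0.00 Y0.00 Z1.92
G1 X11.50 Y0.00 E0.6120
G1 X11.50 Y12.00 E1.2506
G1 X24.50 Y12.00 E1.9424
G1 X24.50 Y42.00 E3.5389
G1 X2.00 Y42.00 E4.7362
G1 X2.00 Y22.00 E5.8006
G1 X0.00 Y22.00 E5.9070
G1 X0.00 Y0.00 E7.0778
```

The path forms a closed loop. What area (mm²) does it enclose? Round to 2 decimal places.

833.00 mm²

Apply the shoelace formula to the sequence of (X, Y) vertices; enclosed area = 833.00 mm².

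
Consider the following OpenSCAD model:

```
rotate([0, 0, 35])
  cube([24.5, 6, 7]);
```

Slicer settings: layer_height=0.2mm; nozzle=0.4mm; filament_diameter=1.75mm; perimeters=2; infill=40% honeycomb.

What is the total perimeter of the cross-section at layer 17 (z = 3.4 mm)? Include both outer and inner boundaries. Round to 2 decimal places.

At z = 3.4 mm: the cube is present — its section is the full 24.5×6 rectangle (perimeter 61.00 mm); (whole slice rotated 35° about Z — lengths, areas and connectivity unchanged). Overall, the cross-section is a single solid region. Total boundary length (outer) = 61.00 mm.

61.00 mm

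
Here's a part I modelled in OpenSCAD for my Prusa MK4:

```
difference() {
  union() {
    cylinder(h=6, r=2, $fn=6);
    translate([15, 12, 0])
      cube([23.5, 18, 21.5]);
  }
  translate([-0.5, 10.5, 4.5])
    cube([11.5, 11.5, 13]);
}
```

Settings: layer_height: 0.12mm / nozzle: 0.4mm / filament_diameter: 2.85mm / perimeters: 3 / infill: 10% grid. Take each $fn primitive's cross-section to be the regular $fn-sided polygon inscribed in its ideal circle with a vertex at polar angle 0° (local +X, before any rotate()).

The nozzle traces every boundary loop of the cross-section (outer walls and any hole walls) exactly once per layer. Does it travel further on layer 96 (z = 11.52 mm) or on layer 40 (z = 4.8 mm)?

layer 40 (z = 4.8 mm)

Layer 96 (z = 11.52): the cylinder is not intersected at this z (z outside [0, 6]); the 23.5×18 cube at (15, 12) contributes its full rectangle (perimeter 83.00 mm); Merging all regions: only the 23.5×18 cube at (15, 12) is present, so the union is just that shape — boundary = 83.00 mm; the cube at (-0.5, 10.5) (footprint 11.5×11.5) is included at this height (perimeter 46.00 mm); After the difference (first − rest): starting from the result so far, the 11.5×11.5 cube at (-0.5, 10.5) misses the remaining region (no effect) — boundary = 83.00 mm. So its perimeter = 83.00 mm. Layer 40 (z = 4.8): the r=2 cylinder contributes a regular 6-gon of circumradius 2 (perimeter = 2·6·2.000·sin(180°/6) = 12.00 mm); the cube at (15, 12) is present — its section is the full 23.5×18 rectangle (perimeter 83.00 mm); Merging all regions: the 2 present regions are separate (no shared area or edge), so areas and boundary lengths simply add and each stays a separate island — boundary = 95.00 mm; the 11.5×11.5 cube at (-0.5, 10.5) contributes its full rectangle (perimeter 46.00 mm); Subtracting the remaining from the first: starting from the result so far, the 11.5×11.5 cube at (-0.5, 10.5) misses the remaining region (no effect) — boundary = 95.00 mm. So its perimeter = 95.00 mm. Layer 40 is larger (95.00 vs 83.00 mm).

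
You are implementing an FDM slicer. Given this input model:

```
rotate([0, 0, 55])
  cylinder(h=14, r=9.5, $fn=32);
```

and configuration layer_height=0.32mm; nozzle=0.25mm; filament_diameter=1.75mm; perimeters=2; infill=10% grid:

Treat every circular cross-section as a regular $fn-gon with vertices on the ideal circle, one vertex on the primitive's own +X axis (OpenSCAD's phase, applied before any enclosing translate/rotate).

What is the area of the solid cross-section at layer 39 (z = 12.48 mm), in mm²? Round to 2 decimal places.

At z = 12.48 mm: the r=9.5 cylinder gives a regular 32-gon of circumradius 9.5 (constant along its height) (area = (32/2)·9.500²·sin(360°/32) = 281.71 mm²); (whole slice rotated 55° about Z — lengths, areas and connectivity unchanged). Overall, the cross-section is a single solid region. Net area = 281.71 mm².

281.71 mm²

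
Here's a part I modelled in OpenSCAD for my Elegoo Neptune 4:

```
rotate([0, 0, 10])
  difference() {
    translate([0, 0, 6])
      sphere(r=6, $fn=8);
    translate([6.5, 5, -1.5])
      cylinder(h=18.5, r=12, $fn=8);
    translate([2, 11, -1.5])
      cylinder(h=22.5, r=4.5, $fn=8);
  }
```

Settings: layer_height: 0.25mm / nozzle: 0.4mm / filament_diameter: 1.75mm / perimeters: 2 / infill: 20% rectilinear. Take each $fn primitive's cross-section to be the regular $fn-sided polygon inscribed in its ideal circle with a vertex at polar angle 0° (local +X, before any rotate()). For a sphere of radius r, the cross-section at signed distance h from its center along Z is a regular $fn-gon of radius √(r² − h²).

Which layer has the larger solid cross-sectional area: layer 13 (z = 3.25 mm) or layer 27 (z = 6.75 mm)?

layer 27 (z = 6.75 mm)

Layer 13 (z = 3.25): the r=6 sphere slices to a regular 8-gon of circumradius 5.333 (√(r²−h²) with h=2.75 from center) (area = (8/2)·5.333²·sin(360°/8) = 80.43 mm²); the cylinder at (6.5, 5): section is a regular 8-gon, circumradius r=12 (area = (8/2)·12.000²·sin(360°/8) = 407.29 mm²); the cylinder at (2, 11): section is a regular 8-gon, circumradius r=4.5 (area = (8/2)·4.500²·sin(360°/8) = 57.28 mm²); Subtracting the remaining from the first: starting from the r=6 sphere (80.43 mm²), the r=12 cylinder at (6.5, 5) partially overlaps it — only the 67.75 mm² overlap (of its 407.29 mm²) is removed, clipping the outline; the r=4.5 cylinder at (2, 11) misses the remaining region (no effect) — area = 12.68 mm²; (rotated 10° about Z; rotation is an isometry so areas/perimeters/island counts are preserved). So its area = 12.68 mm². Layer 27 (z = 6.75): the r=6 sphere contributes a regular 8-gon of circumradius √(6²−0.75²) = 5.953 (area = (8/2)·5.953²·sin(360°/8) = 100.23 mm²); the r=12 cylinder at (6.5, 5) gives a regular 8-gon of circumradius 12 (constant along its height) (area = (8/2)·12.000²·sin(360°/8) = 407.29 mm²); the r=4.5 cylinder at (2, 11) gives a regular 8-gon of circumradius 4.5 (constant along its height) (area = (8/2)·4.500²·sin(360°/8) = 57.28 mm²); Taking the first minus the rest: starting from the r=6 sphere (100.23 mm²), the r=12 cylinder at (6.5, 5) partially overlaps it — only the 79.95 mm² overlap (of its 407.29 mm²) is removed, clipping the outline; the r=4.5 cylinder at (2, 11) misses the remaining region (no effect) — area = 20.29 mm²; (whole slice rotated 10° about Z — lengths, areas and connectivity unchanged). So its area = 20.29 mm². Layer 27 is larger (20.29 vs 12.68 mm²).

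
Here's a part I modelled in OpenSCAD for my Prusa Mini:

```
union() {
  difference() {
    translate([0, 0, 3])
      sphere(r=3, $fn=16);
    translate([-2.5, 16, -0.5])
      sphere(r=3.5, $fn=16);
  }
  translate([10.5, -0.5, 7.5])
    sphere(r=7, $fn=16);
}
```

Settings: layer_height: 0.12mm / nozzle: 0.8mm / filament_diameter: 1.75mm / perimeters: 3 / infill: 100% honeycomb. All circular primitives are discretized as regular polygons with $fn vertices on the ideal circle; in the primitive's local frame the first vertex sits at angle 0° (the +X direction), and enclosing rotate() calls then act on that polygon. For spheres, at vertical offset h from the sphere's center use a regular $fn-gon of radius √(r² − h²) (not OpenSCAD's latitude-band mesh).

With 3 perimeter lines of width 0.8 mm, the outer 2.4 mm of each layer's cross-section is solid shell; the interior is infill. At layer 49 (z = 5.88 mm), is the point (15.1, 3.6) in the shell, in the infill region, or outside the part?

At z = 5.88 mm: the sphere: section is a regular 16-gon, circumradius = √(r²−h²) = √(3²−2.88²) = 0.840; the sphere at (-2.5, 16) is absent (|z−center|=6.380 > r=3.5); After the difference (first − rest): none of the subtracted shapes is present at this height, so the r=3 sphere is unchanged — 1 connected region; the r=7 sphere at (10.5, -0.5) slices to a regular 16-gon of circumradius 6.810 (√(r²−h²) with h=1.62 from center); Combining (union): the 2 present regions are separate (no shared area or edge), so areas and boundary lengths simply add and each stays a separate island — 2 connected regions. Overall, the cross-section has 2 separate islands. The nearest boundary edge runs (15.32, 4.32)→(16.79, 2.11); distance from the point to it = 0.58 mm. (Shell/infill is judged within the island containing the point — the largest one.) The point is inside the cross-section, 0.58 mm from the nearest boundary — within the 2.4 mm shell band (3 × 0.8).

shell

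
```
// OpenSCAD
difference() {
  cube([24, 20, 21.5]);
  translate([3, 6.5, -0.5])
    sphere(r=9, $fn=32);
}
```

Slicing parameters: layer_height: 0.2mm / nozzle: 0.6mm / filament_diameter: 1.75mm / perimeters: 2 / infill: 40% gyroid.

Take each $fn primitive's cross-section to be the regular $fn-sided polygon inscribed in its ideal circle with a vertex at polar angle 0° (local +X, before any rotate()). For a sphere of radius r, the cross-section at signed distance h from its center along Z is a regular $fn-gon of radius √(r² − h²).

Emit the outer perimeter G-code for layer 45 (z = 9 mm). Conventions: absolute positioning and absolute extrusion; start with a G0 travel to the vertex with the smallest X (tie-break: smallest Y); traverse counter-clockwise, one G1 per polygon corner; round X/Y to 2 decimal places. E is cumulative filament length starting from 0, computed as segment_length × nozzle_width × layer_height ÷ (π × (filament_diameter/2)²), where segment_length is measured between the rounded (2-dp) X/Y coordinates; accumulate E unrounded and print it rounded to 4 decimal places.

At z = 9 mm: the cube is present — its section is the full 24×20 rectangle; the sphere at (3, 6.5) is absent (|z−center|=9.500 > r=9); Subtracting the remaining from the first: none of the subtracted shapes is present at this height, so the 24×20 cube is unchanged — 1 connected region. The outline is a single polygon with 4 vertices. Extrusion per mm of travel: 0.6 × 0.2 / (π × 0.875²) = 0.049890. Accumulating E over each segment gives final E = 4.3903.

G0 X0.00 Y0.00 Z9.00
G1 X24.00 Y0.00 E1.1974
G1 X24.00 Y20.00 E2.1952
G1 X0.00 Y20.00 E3.3925
G1 X0.00 Y0.00 E4.3903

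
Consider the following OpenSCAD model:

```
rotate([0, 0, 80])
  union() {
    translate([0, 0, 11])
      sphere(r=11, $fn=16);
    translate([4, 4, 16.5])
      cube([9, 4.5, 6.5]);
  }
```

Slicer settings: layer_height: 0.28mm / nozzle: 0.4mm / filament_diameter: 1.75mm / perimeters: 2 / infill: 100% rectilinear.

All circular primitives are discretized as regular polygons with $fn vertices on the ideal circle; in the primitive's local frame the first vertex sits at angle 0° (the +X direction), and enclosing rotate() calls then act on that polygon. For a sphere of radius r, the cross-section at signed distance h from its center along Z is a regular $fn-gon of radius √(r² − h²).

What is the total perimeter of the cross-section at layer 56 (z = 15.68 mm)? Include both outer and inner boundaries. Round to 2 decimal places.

62.15 mm

At z = 15.68 mm: the r=11 sphere contributes a regular 16-gon of circumradius √(11²−4.68²) = 9.955 (perimeter = 2·16·9.955·sin(180°/16) = 62.15 mm); the cube at (4, 4) is not intersected at this z (z outside [16.5, 23]); Combining (union): only the r=11 sphere is present, so the union is just that shape — boundary = 62.15 mm; (rotated 80° about Z; rotation is an isometry so areas/perimeters/island counts are preserved). Overall, the cross-section is a single solid region. Total boundary length (outer) = 62.15 mm.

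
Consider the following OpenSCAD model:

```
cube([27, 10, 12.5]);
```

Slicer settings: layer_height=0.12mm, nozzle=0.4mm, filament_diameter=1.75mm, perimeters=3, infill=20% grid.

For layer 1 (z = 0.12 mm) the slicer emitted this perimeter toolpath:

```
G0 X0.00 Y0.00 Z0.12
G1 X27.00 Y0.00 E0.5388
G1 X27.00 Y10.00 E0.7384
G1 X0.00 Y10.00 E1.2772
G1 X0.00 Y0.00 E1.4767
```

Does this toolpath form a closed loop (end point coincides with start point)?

yes

Start point (G0): (0.00, 0.00). End point (last G1): the path returns to the start — closed.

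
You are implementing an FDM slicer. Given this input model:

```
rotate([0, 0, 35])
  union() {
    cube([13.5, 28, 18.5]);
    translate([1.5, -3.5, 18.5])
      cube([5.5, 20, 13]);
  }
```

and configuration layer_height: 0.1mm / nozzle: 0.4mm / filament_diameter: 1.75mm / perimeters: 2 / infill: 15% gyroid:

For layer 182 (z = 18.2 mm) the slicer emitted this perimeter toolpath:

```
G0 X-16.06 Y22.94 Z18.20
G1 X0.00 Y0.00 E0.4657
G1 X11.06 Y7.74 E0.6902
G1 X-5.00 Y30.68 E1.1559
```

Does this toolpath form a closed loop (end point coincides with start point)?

Start point (G0): (-16.06, 22.94). End point (last G1): the path does not return to the start — open.

no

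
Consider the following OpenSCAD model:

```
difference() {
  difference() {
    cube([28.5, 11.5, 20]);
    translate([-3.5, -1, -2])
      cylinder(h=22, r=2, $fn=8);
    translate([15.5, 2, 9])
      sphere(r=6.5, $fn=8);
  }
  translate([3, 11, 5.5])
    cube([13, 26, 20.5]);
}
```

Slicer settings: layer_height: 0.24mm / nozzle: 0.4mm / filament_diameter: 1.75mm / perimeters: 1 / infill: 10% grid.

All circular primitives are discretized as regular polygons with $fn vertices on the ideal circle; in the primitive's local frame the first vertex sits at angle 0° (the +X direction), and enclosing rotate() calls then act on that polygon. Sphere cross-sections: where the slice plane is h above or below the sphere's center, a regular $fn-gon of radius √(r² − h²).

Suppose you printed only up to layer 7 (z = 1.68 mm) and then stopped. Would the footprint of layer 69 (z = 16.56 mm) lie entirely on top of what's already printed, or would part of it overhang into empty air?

Compare the two slices. At z = 1.68: the cube is present — its section is the full 28.5×11.5 rectangle (area 327.75 mm²); the r=2 cylinder at (-3.5, -1) gives a regular 8-gon of circumradius 2 (constant along its height) (area = (8/2)·2.000²·sin(360°/8) = 11.31 mm²); the sphere at (15.5, 2) does not reach this height (|z−center|=7.320 > r=6.5); Taking the first minus the rest: starting from the 28.5×11.5 cube (327.75 mm²), the r=2 cylinder at (-3.5, -1) misses the remaining region (no effect) — area = 327.75 mm²; the cube at (3, 11) is absent (z outside [5.5, 26]); Subtracting the remaining from the first: none of the subtracted shapes is present at this height, so that combined region is unchanged — area = 327.75 mm². At z = 16.56: the 28.5×11.5 cube contributes its full rectangle (area 327.75 mm²); the r=2 cylinder at (-3.5, -1) gives a regular 8-gon of circumradius 2 (constant along its height) (area = (8/2)·2.000²·sin(360°/8) = 11.31 mm²); the sphere at (15.5, 2) is absent (|z−center|=7.560 > r=6.5); After the difference (first − rest): starting from the 28.5×11.5 cube (327.75 mm²), the r=2 cylinder at (-3.5, -1) misses the remaining region (no effect) — area = 327.75 mm²; the cube at (3, 11) (footprint 13×26) is included at this height (area 338.00 mm²); Taking the first minus the rest: starting from the result so far (327.75 mm²), the 13×26 cube at (3, 11) partially overlaps it — only the 6.50 mm² overlap (of its 338.00 mm²) is removed, clipping the outline — area = 321.25 mm². Checking containment: the cross-section at z = 16.56 is a subset of the cross-section at z = 1.68.

entirely on top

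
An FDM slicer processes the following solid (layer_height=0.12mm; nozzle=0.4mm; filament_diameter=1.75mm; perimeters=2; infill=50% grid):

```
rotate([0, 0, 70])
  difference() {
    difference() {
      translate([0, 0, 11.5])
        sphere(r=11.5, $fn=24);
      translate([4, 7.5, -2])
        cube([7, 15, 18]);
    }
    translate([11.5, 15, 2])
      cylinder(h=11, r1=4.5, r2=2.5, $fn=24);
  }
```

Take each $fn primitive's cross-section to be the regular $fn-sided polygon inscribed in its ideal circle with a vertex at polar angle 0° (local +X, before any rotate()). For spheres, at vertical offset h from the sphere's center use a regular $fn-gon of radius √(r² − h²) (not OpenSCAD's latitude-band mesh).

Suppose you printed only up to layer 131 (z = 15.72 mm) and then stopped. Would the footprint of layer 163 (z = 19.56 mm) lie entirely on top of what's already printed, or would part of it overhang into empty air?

Compare the two slices. At z = 15.72: the r=11.5 sphere slices to a regular 24-gon of circumradius 10.698 (√(r²−h²) with h=4.22 from center) (area = (24/2)·10.698²·sin(360°/24) = 355.44 mm²); the 7×15 cube at (4, 7.5) contributes its full rectangle (area 105.00 mm²); After the difference (first − rest): starting from the r=11.5 sphere (355.44 mm²), the 7×15 cube at (4, 7.5) partially overlaps it — only the 4.78 mm² overlap (of its 105.00 mm²) is removed, clipping the outline — area = 350.65 mm²; the cone at (11.5, 15) does not reach this height (z outside [2, 13]); Subtracting the remaining from the first: none of the subtracted shapes is present at this height, so that combined region is unchanged — area = 350.65 mm²; (rotated 70° about Z; rotation is an isometry so areas/perimeters/island counts are preserved). At z = 19.56: the r=11.5 sphere contributes a regular 24-gon of circumradius √(11.5²−8.06²) = 8.203 (area = (24/2)·8.203²·sin(360°/24) = 208.98 mm²); the cube at (4, 7.5) is absent (z outside [-2, 16]); After the difference (first − rest): none of the subtracted shapes is present at this height, so the r=11.5 sphere is unchanged — area = 208.98 mm²; the cone at (11.5, 15) does not reach this height (z outside [2, 13]); Taking the first minus the rest: none of the subtracted shapes is present at this height, so that combined region is unchanged — area = 208.98 mm²; (rotated 70° about Z; rotation is an isometry so areas/perimeters/island counts are preserved). Checking containment: the cross-section at z = 19.56 is a subset of the cross-section at z = 15.72.

entirely on top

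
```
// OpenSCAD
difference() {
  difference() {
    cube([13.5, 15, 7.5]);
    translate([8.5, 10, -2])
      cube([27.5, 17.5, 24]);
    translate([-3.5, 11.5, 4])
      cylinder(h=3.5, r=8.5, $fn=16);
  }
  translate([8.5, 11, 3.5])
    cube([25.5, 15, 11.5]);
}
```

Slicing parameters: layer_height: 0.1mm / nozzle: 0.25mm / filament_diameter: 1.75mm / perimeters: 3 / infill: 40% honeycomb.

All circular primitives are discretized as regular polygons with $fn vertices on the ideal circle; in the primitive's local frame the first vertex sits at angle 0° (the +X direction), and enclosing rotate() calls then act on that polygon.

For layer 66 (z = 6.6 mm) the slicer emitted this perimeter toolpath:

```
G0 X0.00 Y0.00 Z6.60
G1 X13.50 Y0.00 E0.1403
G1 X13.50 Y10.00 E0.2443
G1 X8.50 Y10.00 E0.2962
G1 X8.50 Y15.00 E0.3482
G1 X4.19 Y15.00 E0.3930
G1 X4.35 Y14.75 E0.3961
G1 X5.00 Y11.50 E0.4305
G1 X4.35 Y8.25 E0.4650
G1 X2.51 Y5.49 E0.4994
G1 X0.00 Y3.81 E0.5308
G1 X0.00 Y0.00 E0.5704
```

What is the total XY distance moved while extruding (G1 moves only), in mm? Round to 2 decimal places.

Sum the Euclidean lengths of each G1 segment: total = 54.88 mm.

54.88 mm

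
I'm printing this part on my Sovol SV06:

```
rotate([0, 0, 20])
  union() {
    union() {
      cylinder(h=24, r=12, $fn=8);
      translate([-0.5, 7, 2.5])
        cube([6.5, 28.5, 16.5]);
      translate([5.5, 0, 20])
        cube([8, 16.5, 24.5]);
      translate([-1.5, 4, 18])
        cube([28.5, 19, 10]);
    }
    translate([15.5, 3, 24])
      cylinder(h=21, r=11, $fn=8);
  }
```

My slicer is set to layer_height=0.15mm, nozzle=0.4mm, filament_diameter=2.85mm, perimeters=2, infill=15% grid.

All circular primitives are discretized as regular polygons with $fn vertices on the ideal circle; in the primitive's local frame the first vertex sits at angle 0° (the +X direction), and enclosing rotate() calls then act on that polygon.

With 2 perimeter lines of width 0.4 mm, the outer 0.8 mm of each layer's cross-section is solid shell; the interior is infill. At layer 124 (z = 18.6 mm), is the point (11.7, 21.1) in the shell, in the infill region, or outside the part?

infill

At z = 18.6 mm: the cylinder: section is a regular 8-gon, circumradius r=12; the 6.5×28.5 cube at (-0.5, 7) contributes its full rectangle; the cube at (5.5, 0) does not reach this height (z outside [20, 44.5]); the cube at (-1.5, 4) is present — its section is the full 28.5×19 rectangle; Taking the union: the regions partially overlap (shared area 172.67 mm²), so overlapping operands fuse into one piece — 1 connected region; the cylinder at (15.5, 3) does not reach this height (z outside [24, 45]); Combining (union): only the result so far is present, so the union is just that shape — 1 connected region; (whole slice rotated 20° about Z — lengths, areas and connectivity unchanged). Overall, the cross-section is a single solid region. Undo the 20° rotation: the query point maps to (18.211, 15.826) in the un-rotated model frame. The nearest boundary edge runs (6.00, 23.00)→(27.00, 23.00); distance from the point to it = 7.17 mm. The point is inside the cross-section and 7.17 mm from the nearest boundary — more than the 0.8 mm shell width (2 × 0.4), so it's in the infill interior.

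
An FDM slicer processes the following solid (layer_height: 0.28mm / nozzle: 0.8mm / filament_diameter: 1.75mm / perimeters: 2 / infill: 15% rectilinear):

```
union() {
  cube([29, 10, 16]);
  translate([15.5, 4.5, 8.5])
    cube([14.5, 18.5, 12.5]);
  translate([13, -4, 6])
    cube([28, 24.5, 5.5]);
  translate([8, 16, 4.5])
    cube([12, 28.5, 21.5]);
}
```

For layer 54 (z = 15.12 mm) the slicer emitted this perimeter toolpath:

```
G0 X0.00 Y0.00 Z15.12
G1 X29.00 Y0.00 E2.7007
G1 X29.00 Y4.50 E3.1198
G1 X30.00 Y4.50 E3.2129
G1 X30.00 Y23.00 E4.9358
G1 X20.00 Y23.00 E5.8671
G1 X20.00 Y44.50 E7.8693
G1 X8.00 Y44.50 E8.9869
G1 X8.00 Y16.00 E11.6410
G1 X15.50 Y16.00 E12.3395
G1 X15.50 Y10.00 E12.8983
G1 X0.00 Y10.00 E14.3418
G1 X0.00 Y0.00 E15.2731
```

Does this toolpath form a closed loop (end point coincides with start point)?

Start point (G0): (0.00, 0.00). End point (last G1): the path returns to the start — closed.

yes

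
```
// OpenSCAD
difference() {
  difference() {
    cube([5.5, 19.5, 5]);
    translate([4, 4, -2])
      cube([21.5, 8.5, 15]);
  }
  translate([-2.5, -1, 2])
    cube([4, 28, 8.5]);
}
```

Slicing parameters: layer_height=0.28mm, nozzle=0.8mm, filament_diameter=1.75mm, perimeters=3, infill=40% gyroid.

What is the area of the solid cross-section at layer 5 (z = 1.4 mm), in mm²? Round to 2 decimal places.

94.50 mm²

At z = 1.4 mm: the cube (footprint 5.5×19.5) is included at this height (area 107.25 mm²); the cube at (4, 4) (footprint 21.5×8.5) is included at this height (area 182.75 mm²); Subtracting the remaining from the first: starting from the 5.5×19.5 cube (107.25 mm²), the 21.5×8.5 cube at (4, 4) partially overlaps it — only the 12.75 mm² overlap (of its 182.75 mm²) is removed, clipping the outline — area = 94.50 mm²; the cube at (-2.5, -1) is absent (z outside [2, 10.5]); Subtracting the remaining from the first: none of the subtracted shapes is present at this height, so the result so far is unchanged — area = 94.50 mm². Overall, the cross-section is a single solid region. Net area = 94.50 mm².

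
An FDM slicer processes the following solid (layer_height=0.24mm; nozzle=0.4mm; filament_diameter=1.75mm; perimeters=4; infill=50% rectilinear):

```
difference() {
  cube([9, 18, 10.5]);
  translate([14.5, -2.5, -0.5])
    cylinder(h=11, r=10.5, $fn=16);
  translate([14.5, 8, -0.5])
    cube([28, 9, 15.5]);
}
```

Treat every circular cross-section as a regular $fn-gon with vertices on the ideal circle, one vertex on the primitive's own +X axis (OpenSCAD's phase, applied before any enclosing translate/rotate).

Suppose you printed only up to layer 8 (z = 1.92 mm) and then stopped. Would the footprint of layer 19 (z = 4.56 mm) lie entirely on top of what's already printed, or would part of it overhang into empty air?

Compare the two slices. At z = 1.92: the cube (footprint 9×18) is included at this height (area 162.00 mm²); the r=10.5 cylinder at (14.5, -2.5) contributes a regular 16-gon of circumradius 10.5 (area = (16/2)·10.500²·sin(360°/16) = 337.53 mm²); the cube at (14.5, 8) (footprint 28×9) is included at this height (area 252.00 mm²); Subtracting the remaining from the first: starting from the 9×18 cube (162.00 mm²), the r=10.5 cylinder at (14.5, -2.5) partially overlaps it — only the 18.28 mm² overlap (of its 337.53 mm²) is removed, clipping the outline; the 28×9 cube at (14.5, 8) misses the remaining region (no effect) — area = 143.72 mm². At z = 4.56: the cube is present — its section is the full 9×18 rectangle (area 162.00 mm²); the cylinder at (14.5, -2.5): section is a regular 16-gon, circumradius r=10.5 (area = (16/2)·10.500²·sin(360°/16) = 337.53 mm²); the cube at (14.5, 8) (footprint 28×9) is included at this height (area 252.00 mm²); After the difference (first − rest): starting from the 9×18 cube (162.00 mm²), the r=10.5 cylinder at (14.5, -2.5) partially overlaps it — only the 18.28 mm² overlap (of its 337.53 mm²) is removed, clipping the outline; the 28×9 cube at (14.5, 8) misses the remaining region (no effect) — area = 143.72 mm². Checking containment: the cross-section at z = 4.56 is a subset of the cross-section at z = 1.92.

entirely on top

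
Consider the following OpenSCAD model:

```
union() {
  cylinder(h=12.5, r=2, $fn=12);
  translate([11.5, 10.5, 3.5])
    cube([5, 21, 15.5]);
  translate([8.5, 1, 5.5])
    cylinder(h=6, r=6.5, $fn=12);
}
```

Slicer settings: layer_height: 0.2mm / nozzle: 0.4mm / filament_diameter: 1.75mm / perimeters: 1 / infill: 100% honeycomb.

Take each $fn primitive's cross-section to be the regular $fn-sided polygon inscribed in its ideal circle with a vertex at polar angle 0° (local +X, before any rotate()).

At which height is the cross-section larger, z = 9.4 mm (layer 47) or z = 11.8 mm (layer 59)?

Layer 47 (z = 9.4): the r=2 cylinder contributes a regular 12-gon of circumradius 2 (area = (12/2)·2.000²·sin(360°/12) = 12.00 mm²); the 5×21 cube at (11.5, 10.5) contributes its full rectangle (area 105.00 mm²); the r=6.5 cylinder at (8.5, 1) contributes a regular 12-gon of circumradius 6.5 (area = (12/2)·6.500²·sin(360°/12) = 126.75 mm²); Taking the union: the 3 present regions are separate (no shared area or edge), so areas and boundary lengths simply add and each stays a separate island — area = 243.75 mm². So its area = 243.75 mm². Layer 59 (z = 11.8): the r=2 cylinder contributes a regular 12-gon of circumradius 2 (area = (12/2)·2.000²·sin(360°/12) = 12.00 mm²); the 5×21 cube at (11.5, 10.5) contributes its full rectangle (area 105.00 mm²); the cylinder at (8.5, 1) is absent (z outside [5.5, 11.5]); Combining (union): the 2 present regions are separate (no shared area or edge), so areas and boundary lengths simply add and each stays a separate island — area = 117.00 mm². So its area = 117.00 mm². Layer 47 is larger (243.75 vs 117.00 mm²).

layer 47 (z = 9.4 mm)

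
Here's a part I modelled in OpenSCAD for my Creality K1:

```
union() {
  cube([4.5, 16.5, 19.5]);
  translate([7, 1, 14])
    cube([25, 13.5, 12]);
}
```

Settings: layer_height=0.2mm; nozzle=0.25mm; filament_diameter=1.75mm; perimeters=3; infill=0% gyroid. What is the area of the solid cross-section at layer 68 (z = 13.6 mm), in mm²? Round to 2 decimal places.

74.25 mm²

At z = 13.6 mm: the 4.5×16.5 cube contributes its full rectangle (area 74.25 mm²); the cube at (7, 1) is absent (z outside [14, 26]); Merging all regions: only the 4.5×16.5 cube is present, so the union is just that shape — area = 74.25 mm². Overall, the cross-section is a single solid region. Net area = 74.25 mm².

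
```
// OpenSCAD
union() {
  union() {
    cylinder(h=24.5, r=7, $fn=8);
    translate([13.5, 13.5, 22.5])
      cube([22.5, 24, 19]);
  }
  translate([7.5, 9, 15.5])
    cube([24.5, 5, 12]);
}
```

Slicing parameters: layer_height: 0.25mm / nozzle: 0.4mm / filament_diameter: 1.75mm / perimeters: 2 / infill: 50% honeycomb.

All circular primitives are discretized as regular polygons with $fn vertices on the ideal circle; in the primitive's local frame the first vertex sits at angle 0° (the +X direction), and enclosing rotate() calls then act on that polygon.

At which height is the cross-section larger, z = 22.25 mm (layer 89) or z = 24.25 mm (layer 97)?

Layer 89 (z = 22.25): the r=7 cylinder gives a regular 8-gon of circumradius 7 (constant along its height) (area = (8/2)·7.000²·sin(360°/8) = 138.59 mm²); the cube at (13.5, 13.5) is absent (z outside [22.5, 41.5]); Combining (union): only the r=7 cylinder is present, so the union is just that shape — area = 138.59 mm²; the cube at (7.5, 9) (footprint 24.5×5) is included at this height (area 122.50 mm²); Combining (union): the 2 present regions are separate (no shared area or edge), so areas and boundary lengths simply add and each stays a separate island — area = 261.09 mm². So its area = 261.09 mm². Layer 97 (z = 24.25): the cylinder: section is a regular 8-gon, circumradius r=7 (area = (8/2)·7.000²·sin(360°/8) = 138.59 mm²); the 22.5×24 cube at (13.5, 13.5) contributes its full rectangle (area 540.00 mm²); Combining (union): the 2 present regions are separate (no shared area or edge), so areas and boundary lengths simply add and each stays a separate island — area = 678.59 mm²; the cube at (7.5, 9) (footprint 24.5×5) is included at this height (area 122.50 mm²); Taking the union: the regions partially overlap — summed areas 801.09 mm² minus the doubly-counted overlap 9.25 mm² gives 791.84 mm² — area = 791.84 mm². So its area = 791.84 mm². Layer 97 is larger (791.84 vs 261.09 mm²).

layer 97 (z = 24.25 mm)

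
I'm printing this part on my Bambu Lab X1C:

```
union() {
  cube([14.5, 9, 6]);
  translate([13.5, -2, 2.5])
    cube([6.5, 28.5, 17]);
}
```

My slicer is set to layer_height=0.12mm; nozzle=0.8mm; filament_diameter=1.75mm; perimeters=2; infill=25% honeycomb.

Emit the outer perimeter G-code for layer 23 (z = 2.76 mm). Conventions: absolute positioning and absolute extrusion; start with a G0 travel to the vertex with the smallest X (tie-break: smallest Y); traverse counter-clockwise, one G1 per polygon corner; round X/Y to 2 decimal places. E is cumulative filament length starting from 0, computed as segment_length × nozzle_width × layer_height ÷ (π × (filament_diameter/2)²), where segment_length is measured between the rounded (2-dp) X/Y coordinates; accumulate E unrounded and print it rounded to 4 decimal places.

At z = 2.76 mm: the cube is present — its section is the full 14.5×9 rectangle; the cube at (13.5, -2) is present — its section is the full 6.5×28.5 rectangle; Taking the union: the regions partially overlap (shared area 9.00 mm²), so overlapping operands fuse into one piece — 1 connected region. The outline is a single polygon with 8 vertices. Extrusion per mm of travel: 0.8 × 0.12 / (π × 0.875²) = 0.039912. Accumulating E over each segment gives final E = 3.8715.

G0 X0.00 Y0.00 Z2.76
G1 X13.50 Y0.00 E0.5388
G1 X13.50 Y-2.00 E0.6186
G1 X20.00 Y-2.00 E0.8781
G1 X20.00 Y26.50 E2.0156
G1 X13.50 Y26.50 E2.2750
G1 X13.50 Y9.00 E2.9735
G1 X0.00 Y9.00 E3.5123
G1 X0.00 Y0.00 E3.8715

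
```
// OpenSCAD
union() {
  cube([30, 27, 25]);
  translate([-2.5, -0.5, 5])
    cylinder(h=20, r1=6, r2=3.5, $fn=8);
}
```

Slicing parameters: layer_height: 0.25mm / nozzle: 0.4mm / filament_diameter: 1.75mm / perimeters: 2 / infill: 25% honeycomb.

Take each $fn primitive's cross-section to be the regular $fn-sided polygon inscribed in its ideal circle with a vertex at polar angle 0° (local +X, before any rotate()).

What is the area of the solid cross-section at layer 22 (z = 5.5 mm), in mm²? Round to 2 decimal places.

900.00 mm²

At z = 5.5 mm: the cube is present — its section is the full 30×27 rectangle (area 810.00 mm²); the cone at (-2.5, -0.5) contributes a regular 8-gon of circumradius 5.938 (interpolated between r1=6 and r2=3.5 at t=0.025) (area = (8/2)·5.938²·sin(360°/8) = 99.71 mm²); Merging all regions: the regions partially overlap — summed areas 909.71 mm² minus the doubly-counted overlap 9.71 mm² gives 900.00 mm² — area = 900.00 mm². Overall, the cross-section is a single solid region. Net area = 900.00 mm².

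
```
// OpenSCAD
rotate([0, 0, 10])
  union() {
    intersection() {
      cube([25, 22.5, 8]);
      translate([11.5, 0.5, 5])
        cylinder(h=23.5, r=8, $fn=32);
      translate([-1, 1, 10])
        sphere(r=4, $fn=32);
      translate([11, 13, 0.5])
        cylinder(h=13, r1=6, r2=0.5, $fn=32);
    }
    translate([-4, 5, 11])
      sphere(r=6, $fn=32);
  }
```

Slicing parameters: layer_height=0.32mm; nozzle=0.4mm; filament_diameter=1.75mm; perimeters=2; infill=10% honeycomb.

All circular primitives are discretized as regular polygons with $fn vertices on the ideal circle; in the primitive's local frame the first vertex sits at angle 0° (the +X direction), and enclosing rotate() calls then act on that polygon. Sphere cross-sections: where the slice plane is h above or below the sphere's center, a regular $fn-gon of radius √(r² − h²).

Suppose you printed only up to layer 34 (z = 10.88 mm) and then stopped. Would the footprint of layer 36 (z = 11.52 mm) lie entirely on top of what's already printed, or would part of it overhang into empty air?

entirely on top

Compare the two slices. At z = 10.88: the cube is absent (z outside [0, 8]); the cylinder at (11.5, 0.5): section is a regular 32-gon, circumradius r=8 (area = (32/2)·8.000²·sin(360°/32) = 199.77 mm²); the r=4 sphere at (-1, 1) slices to a regular 32-gon of circumradius 3.902 (√(r²−h²) with h=0.88 from center) (area = (32/2)·3.902²·sin(360°/32) = 47.53 mm²); the cone at (11, 13) (r1=6→r2=0.5) has section circumradius 1.608 here — a regular 32-gon (area = (32/2)·1.608²·sin(360°/32) = 8.08 mm²); After intersecting: at least one operand is absent at this height, so nothing remains; the sphere at (-4, 5): section is a regular 32-gon, circumradius = √(r²−h²) = √(6²−0.12²) = 5.999 (area = (32/2)·5.999²·sin(360°/32) = 112.33 mm²); Taking the union: only the r=6 sphere at (-4, 5) is present, so the union is just that shape — area = 112.33 mm²; (rotated 10° about Z; rotation is an isometry so areas/perimeters/island counts are preserved). At z = 11.52: the cube does not reach this height (z outside [0, 8]); the r=8 cylinder at (11.5, 0.5) contributes a regular 32-gon of circumradius 8 (area = (32/2)·8.000²·sin(360°/32) = 199.77 mm²); the r=4 sphere at (-1, 1) contributes a regular 32-gon of circumradius √(4²−1.52²) = 3.700 (area = (32/2)·3.700²·sin(360°/32) = 42.73 mm²); the cone at (11, 13): at t=0.848 of its height the radius interpolates to r₁+(r₂−r₁)t = 1.338, giving a regular 32-gon of that circumradius (area = (32/2)·1.338²·sin(360°/32) = 5.59 mm²); After intersecting: at least one operand is absent at this height, so nothing remains; the r=6 sphere at (-4, 5) slices to a regular 32-gon of circumradius 5.977 (√(r²−h²) with h=0.52 from center) (area = (32/2)·5.977²·sin(360°/32) = 111.53 mm²); Combining (union): only the r=6 sphere at (-4, 5) is present, so the union is just that shape — area = 111.53 mm²; (whole slice rotated 10° about Z — lengths, areas and connectivity unchanged). Checking containment: the cross-section at z = 11.52 is a subset of the cross-section at z = 10.88.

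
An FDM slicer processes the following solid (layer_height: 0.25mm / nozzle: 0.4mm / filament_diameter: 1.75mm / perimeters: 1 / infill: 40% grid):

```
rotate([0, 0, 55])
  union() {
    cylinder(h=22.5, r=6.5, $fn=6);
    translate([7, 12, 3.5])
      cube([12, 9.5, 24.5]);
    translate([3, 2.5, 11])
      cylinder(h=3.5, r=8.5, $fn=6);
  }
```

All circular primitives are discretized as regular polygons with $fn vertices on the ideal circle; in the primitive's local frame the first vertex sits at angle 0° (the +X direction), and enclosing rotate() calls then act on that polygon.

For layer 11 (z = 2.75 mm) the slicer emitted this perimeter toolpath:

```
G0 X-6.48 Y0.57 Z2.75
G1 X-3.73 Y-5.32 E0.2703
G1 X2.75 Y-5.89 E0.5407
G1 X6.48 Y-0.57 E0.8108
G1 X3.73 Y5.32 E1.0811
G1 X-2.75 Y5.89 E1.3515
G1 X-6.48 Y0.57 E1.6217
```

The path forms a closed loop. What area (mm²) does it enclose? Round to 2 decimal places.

109.80 mm²

Apply the shoelace formula to the sequence of (X, Y) vertices; enclosed area = 109.80 mm².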